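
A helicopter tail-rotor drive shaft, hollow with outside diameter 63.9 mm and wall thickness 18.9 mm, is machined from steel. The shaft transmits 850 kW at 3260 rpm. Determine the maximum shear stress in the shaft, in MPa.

ω = 2π·3260/60 = 341.4 rad/s, so T = P/ω = 850×10³ / 341.4 = 2490 N·m.
J = π(d_o⁴ − d_i⁴)/32 = π(0.0639⁴ − 0.0261⁴)/32 = 1.591×10^-6 m⁴.
τ_max = T·r/J = 2490 × 0.0319 / 1.591×10^-6 = 4.999×10^7 Pa.

50.0 MPa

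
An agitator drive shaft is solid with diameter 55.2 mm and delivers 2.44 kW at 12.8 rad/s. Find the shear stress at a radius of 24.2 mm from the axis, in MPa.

5.06 MPa

ω = 12.8 rad/s, so T = P/ω = 2.44×10³ / 12.80 = 190.6 N·m.
J = πd⁴/32 = π(0.0552)⁴/32 = 9.115×10^-7 m⁴.
Shear stress varies linearly with radius: τ = T·r/J = 190.6 × 0.0242 / 9.115×10^-7 = 5.061×10^6 Pa.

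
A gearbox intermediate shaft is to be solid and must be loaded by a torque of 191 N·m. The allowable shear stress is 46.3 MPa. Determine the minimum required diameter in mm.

27.6 mm

For a solid shaft τ_max = 16T/(πd³), so d = (16T/(π τ_allow))^(1/3) = (16·191.0/(π·4.63×10^7))^(1/3) = 0.02759 m.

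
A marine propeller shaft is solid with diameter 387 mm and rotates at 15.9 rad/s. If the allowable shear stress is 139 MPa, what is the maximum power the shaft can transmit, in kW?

J = πd⁴/32 = π(0.387)⁴/32 = 2.202×10^-3 m⁴.
T_max = τ_allow·J/r = 1.39×10^8 × 2.202×10^-3 / 0.194 = 1.582e6 N·m.
ω = 15.9 rad/s, so P_max = T_max·ω = 2.515×10^7 W.

25200 kW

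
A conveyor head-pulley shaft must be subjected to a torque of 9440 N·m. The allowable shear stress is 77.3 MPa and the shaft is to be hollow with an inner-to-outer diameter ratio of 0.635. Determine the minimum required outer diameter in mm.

For a hollow shaft with d_i/d_o = 0.635: τ_max = 16T/(π d_o³ (1−k⁴)), so d_o = [16T/(π τ_allow (1−k⁴))]^(1/3) = [16·9440/(π·7.73×10^7·0.8374)]^(1/3) = 0.09056 m.

90.6 mm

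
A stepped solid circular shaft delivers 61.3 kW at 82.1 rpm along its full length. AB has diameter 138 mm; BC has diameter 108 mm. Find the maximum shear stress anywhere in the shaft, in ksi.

ω = 2π·82.1/60 = 8.597 rad/s, so T = P/ω = 61.3×10³ / 8.597 = 7130 N·m.
Under the same torque, τ_max = 16T/(πd³) is largest where d is smallest — segment BC (d = 108 mm).
τ_max = 16·7130/(π·(0.108)³) = 2.883×10^7 Pa.

4.18 ksi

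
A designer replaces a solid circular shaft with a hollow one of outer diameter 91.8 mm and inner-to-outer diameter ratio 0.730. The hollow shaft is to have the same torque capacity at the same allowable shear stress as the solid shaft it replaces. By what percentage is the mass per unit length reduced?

41.6 %

Equal τ_max and T ⇒ the solid shaft needs d_s³ = d_o³(1−k⁴), so d_s = 91.8·(1−0.730⁴)^(1/3) = 82.13 mm.
Area ratio A_h/A_s = d_o²(1−k²)/d_s² = (1−k²)/(1−k⁴)^(2/3) = 0.5836.
Mass saving = 1 − 0.5836 = 41.6 %.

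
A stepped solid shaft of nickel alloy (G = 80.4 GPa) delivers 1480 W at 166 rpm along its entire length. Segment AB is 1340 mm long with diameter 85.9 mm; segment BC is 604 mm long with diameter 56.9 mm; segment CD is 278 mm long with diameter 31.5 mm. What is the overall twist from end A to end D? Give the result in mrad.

ω = 2π·166/60 = 17.38 rad/s, so T = P/ω = 1480 / 17.38 = 85.14 N·m.
J_AB = π(0.0859)⁴/32 = 5.35×10^-6 m⁴; J_BC = π(0.0569)⁴/32 = 1.03×10^-6 m⁴; J_CD = π(0.0315)⁴/32 = 9.67×10^-8 m⁴.
θ = (T/G)·Σ L_i/J_i = (85.14/80.4×10⁹)·(1.34/5.35×10^-6 + 0.604/1.03×10^-6 + 0.278/9.67×10^-8) = 3.933×10^-3 rad.

3.93 mrad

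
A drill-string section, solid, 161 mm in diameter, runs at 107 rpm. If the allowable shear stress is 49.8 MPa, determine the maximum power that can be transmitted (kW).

457 kW

J = πd⁴/32 = π(0.161)⁴/32 = 6.596×10^-5 m⁴.
T_max = τ_allow·J/r = 4.98×10^7 × 6.596×10^-5 / 0.0805 = 40810 N·m.
ω = 2π·107/60 = 11.21 rad/s, so P_max = T_max·ω = 4.572×10^5 W.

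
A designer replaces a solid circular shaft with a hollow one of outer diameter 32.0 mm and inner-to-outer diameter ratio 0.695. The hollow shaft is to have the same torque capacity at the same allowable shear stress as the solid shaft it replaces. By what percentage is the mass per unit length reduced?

38.3 %

Equal τ_max and T ⇒ the solid shaft needs d_s³ = d_o³(1−k⁴), so d_s = 32.0·(1−0.695⁴)^(1/3) = 29.29 mm.
Area ratio A_h/A_s = d_o²(1−k²)/d_s² = (1−k²)/(1−k⁴)^(2/3) = 0.6172.
Mass saving = 1 − 0.6172 = 38.3 %.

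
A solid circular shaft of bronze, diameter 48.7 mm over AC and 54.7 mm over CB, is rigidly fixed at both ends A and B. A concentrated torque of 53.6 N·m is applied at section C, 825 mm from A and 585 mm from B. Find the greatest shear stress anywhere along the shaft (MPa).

Compatibility: T_A·a/J_AC = T_B·b/J_CB with T_A + T_B = T₀.
J_AC = 5.52×10^-7 m⁴, J_CB = 8.79×10^-7 m⁴, so T_A = T₀·(J_AC/a)/((J_AC/a)+(J_CB/b)) = 16.52 N·m, T_B = 37.08 N·m.
τ in each portion: τ_AC = 7.28×10^5 Pa, τ_CB = 1.15×10^6 Pa; maximum is in CB.
τ_max = T_CB·r/J = 37.08·0.0274/8.79×10^-7 = 1.154×10^6 Pa.

1.15 MPa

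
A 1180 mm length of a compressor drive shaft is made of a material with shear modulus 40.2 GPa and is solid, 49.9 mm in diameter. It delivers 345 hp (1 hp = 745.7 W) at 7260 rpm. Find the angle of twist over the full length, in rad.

ω = 2π·7260/60 = 760.3 rad/s, so T = P/ω = 345×745.7 / 760.3 = 338.4 N·m.
J = πd⁴/32 = π(0.0499)⁴/32 = 6.087×10^-7 m⁴.
θ = T·L/(G·J) = 338.4 × 1.18 / (40.2×10⁹ × 6.087×10^-7) = 0.01632 rad.

0.0163 rad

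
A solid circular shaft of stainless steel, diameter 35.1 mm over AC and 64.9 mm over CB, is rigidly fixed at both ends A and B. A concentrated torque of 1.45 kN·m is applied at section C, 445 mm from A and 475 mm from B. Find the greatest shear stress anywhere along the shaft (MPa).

24.8 MPa

Compatibility: T_A·a/J_AC = T_B·b/J_CB with T_A + T_B = T₀.
J_AC = 1.49×10^-7 m⁴, J_CB = 1.74×10^-6 m⁴, so T_A = T₀·(J_AC/a)/((J_AC/a)+(J_CB/b)) = 121.3 N·m, T_B = 1329 N·m.
τ in each portion: τ_AC = 1.43×10^7 Pa, τ_CB = 2.48×10^7 Pa; maximum is in CB.
τ_max = T_CB·r/J = 1329·0.0324/1.74×10^-6 = 2.475×10^7 Pa.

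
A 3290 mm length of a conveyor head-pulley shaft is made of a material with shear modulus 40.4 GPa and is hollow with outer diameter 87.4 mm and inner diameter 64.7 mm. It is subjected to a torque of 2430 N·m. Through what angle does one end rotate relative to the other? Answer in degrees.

J = π(d_o⁴ − d_i⁴)/32 = π(0.0874⁴ − 0.0647⁴)/32 = 4.008×10^-6 m⁴.
θ = T·L/(G·J) = 2430 × 3.29 / (40.4×10⁹ × 4.008×10^-6) = 0.04937 rad.

2.83°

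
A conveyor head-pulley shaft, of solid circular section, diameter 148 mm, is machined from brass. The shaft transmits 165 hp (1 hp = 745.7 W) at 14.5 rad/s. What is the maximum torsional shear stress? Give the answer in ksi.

ω = 14.5 rad/s, so T = P/ω = 165×745.7 / 14.50 = 8486 N·m.
J = πd⁴/32 = π(0.148)⁴/32 = 4.710×10^-5 m⁴.
τ_max = T·r/J = 8486 × 0.0740 / 4.710×10^-5 = 1.333×10^7 Pa.

1.93 ksi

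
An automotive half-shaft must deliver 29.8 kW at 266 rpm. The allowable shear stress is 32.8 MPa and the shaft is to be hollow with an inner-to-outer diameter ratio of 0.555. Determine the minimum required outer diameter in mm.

56.8 mm

ω = 2π·266/60 = 27.86 rad/s, so T = P/ω = 29.8×10³ / 27.86 = 1070 N·m.
For a hollow shaft with d_i/d_o = 0.555: τ_max = 16T/(π d_o³ (1−k⁴)), so d_o = [16T/(π τ_allow (1−k⁴))]^(1/3) = [16·1070/(π·3.28×10^7·0.9051)]^(1/3) = 0.05683 m.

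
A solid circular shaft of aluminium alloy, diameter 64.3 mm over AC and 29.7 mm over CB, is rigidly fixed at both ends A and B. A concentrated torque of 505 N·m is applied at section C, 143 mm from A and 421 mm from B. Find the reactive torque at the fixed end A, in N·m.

497 N·m

Compatibility: T_A·a/J_AC = T_B·b/J_CB with T_A + T_B = T₀.
J_AC = 1.68×10^-6 m⁴, J_CB = 7.64×10^-8 m⁴, so T_A = T₀·(J_AC/a)/((J_AC/a)+(J_CB/b)) = 497.3 N·m, T_B = 7.689 N·m.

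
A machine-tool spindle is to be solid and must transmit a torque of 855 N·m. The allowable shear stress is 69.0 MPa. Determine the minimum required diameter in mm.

For a solid shaft τ_max = 16T/(πd³), so d = (16T/(π τ_allow))^(1/3) = (16·855.0/(π·6.90×10^7))^(1/3) = 0.03981 m.

39.8 mm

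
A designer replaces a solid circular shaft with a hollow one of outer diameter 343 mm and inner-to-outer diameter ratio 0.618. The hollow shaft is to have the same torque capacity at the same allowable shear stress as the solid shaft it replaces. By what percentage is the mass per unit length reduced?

Equal τ_max and T ⇒ the solid shaft needs d_s³ = d_o³(1−k⁴), so d_s = 343·(1−0.618⁴)^(1/3) = 325.4 mm.
Area ratio A_h/A_s = d_o²(1−k²)/d_s² = (1−k²)/(1−k⁴)^(2/3) = 0.6866.
Mass saving = 1 − 0.6866 = 31.3 %.

31.3 %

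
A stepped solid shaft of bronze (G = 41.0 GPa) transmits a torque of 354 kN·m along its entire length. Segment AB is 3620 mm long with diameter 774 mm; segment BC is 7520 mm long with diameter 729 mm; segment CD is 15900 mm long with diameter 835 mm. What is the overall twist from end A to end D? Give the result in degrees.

0.350°

J_AB = π(0.774)⁴/32 = 0.0352 m⁴; J_BC = π(0.729)⁴/32 = 0.0277 m⁴; J_CD = π(0.835)⁴/32 = 0.0477 m⁴.
θ = (T/G)·Σ L_i/J_i = (354000/41.0×10⁹)·(3.62/0.0352 + 7.52/0.0277 + 15.9/0.0477) = 6.105×10^-3 rad.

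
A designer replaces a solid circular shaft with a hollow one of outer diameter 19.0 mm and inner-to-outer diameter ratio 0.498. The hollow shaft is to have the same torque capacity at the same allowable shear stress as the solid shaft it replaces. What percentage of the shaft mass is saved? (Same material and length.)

21.5 %

Equal τ_max and T ⇒ the solid shaft needs d_s³ = d_o³(1−k⁴), so d_s = 19.0·(1−0.498⁴)^(1/3) = 18.60 mm.
Area ratio A_h/A_s = d_o²(1−k²)/d_s² = (1−k²)/(1−k⁴)^(2/3) = 0.7845.
Mass saving = 1 − 0.7845 = 21.5 %.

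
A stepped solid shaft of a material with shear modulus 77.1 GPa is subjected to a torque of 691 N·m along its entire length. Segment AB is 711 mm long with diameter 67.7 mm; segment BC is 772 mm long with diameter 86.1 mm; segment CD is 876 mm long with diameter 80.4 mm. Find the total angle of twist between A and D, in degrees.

J_AB = π(0.0677)⁴/32 = 2.06×10^-6 m⁴; J_BC = π(0.0861)⁴/32 = 5.40×10^-6 m⁴; J_CD = π(0.0804)⁴/32 = 4.10×10^-6 m⁴.
θ = (T/G)·Σ L_i/J_i = (691.0/77.1×10⁹)·(0.711/2.06×10^-6 + 0.772/5.40×10^-6 + 0.876/4.10×10^-6) = 6.286×10^-3 rad.

0.360°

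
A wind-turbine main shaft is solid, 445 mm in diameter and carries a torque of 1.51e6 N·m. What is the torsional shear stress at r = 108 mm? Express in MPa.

42.4 MPa

J = πd⁴/32 = π(0.445)⁴/32 = 3.850×10^-3 m⁴.
Shear stress varies linearly with radius: τ = T·r/J = 1.510e6 × 0.108 / 3.850×10^-3 = 4.236×10^7 Pa.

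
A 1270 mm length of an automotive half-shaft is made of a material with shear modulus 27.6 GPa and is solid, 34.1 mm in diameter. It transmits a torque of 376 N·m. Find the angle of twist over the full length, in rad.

0.130 rad

J = πd⁴/32 = π(0.0341)⁴/32 = 1.327×10^-7 m⁴.
θ = T·L/(G·J) = 376.0 × 1.27 / (27.6×10⁹ × 1.327×10^-7) = 0.1303 rad.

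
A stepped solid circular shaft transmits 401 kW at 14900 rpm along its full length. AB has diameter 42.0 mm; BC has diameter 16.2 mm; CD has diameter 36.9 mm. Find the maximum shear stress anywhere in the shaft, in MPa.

ω = 2π·14900/60 = 1560 rad/s, so T = P/ω = 401×10³ / 1560 = 257.0 N·m.
Under the same torque, τ_max = 16T/(πd³) is largest where d is smallest — segment BC (d = 16.2 mm).
τ_max = 16·257.0/(π·(0.0162)³) = 3.079×10^8 Pa.

308 MPa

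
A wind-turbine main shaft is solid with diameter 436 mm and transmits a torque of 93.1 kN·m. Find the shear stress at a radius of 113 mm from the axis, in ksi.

0.430 ksi

J = πd⁴/32 = π(0.436)⁴/32 = 3.548×10^-3 m⁴.
Shear stress varies linearly with radius: τ = T·r/J = 93100 × 0.113 / 3.548×10^-3 = 2.965×10^6 Pa.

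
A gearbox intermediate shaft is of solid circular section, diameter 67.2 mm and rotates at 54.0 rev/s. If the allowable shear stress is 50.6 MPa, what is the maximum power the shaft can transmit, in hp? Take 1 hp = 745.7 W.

J = πd⁴/32 = π(0.0672)⁴/32 = 2.002×10^-6 m⁴.
T_max = τ_allow·J/r = 5.06×10^7 × 2.002×10^-6 / 0.0336 = 3015 N·m.
ω = 2π·54.0 = 339.3 rad/s, so P_max = T_max·ω = 1.023×10^6 W.

1370 hp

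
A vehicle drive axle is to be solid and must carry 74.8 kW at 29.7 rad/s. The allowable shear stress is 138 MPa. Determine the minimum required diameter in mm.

45.3 mm

ω = 29.7 rad/s, so T = P/ω = 74.8×10³ / 29.70 = 2519 N·m.
For a solid shaft τ_max = 16T/(πd³), so d = (16T/(π τ_allow))^(1/3) = (16·2519/(π·1.38×10^8))^(1/3) = 0.04530 m.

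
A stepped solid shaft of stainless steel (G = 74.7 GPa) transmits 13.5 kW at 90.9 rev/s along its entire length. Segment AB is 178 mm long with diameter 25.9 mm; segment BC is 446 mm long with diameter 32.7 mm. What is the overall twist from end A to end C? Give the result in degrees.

ω = 2π·90.9 = 571.1 rad/s, so T = P/ω = 13.5×10³ / 571.1 = 23.64 N·m.
J_AB = π(0.0259)⁴/32 = 4.42×10^-8 m⁴; J_BC = π(0.0327)⁴/32 = 1.12×10^-7 m⁴.
θ = (T/G)·Σ L_i/J_i = (23.64/74.7×10⁹)·(0.178/4.42×10^-8 + 0.446/1.12×10^-7) = 2.532×10^-3 rad.

0.145°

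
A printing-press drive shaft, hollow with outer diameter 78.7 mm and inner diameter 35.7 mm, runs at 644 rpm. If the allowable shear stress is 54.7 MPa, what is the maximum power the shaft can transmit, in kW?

338 kW

J = π(d_o⁴ − d_i⁴)/32 = π(0.0787⁴ − 0.0357⁴)/32 = 3.607×10^-6 m⁴.
T_max = τ_allow·J/r = 5.47×10^7 × 3.607×10^-6 / 0.0394 = 5014 N·m.
ω = 2π·644/60 = 67.44 rad/s, so P_max = T_max·ω = 3.381×10^5 W.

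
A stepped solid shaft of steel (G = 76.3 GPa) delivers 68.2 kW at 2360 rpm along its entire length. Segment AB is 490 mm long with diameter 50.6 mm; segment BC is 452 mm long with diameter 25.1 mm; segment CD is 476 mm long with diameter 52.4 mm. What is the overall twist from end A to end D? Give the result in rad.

ω = 2π·2360/60 = 247.1 rad/s, so T = P/ω = 68.2×10³ / 247.1 = 276.0 N·m.
J_AB = π(0.0506)⁴/32 = 6.44×10^-7 m⁴; J_BC = π(0.0251)⁴/32 = 3.90×10^-8 m⁴; J_CD = π(0.0524)⁴/32 = 7.40×10^-7 m⁴.
θ = (T/G)·Σ L_i/J_i = (276.0/76.3×10⁹)·(0.490/6.44×10^-7 + 0.452/3.90×10^-8 + 0.476/7.40×10^-7) = 0.04703 rad.

0.0470 rad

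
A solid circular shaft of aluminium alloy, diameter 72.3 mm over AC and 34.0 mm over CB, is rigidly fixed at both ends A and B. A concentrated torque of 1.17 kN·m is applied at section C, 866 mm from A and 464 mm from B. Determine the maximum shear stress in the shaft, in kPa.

Compatibility: T_A·a/J_AC = T_B·b/J_CB with T_A + T_B = T₀.
J_AC = 2.68×10^-6 m⁴, J_CB = 1.31×10^-7 m⁴, so T_A = T₀·(J_AC/a)/((J_AC/a)+(J_CB/b)) = 1072 N·m, T_B = 97.86 N·m.
τ in each portion: τ_AC = 1.44×10^7 Pa, τ_CB = 1.27×10^7 Pa; maximum is in AC.
τ_max = T_AC·r/J = 1072·0.0362/2.68×10^-6 = 1.445×10^7 Pa.

14400 kPa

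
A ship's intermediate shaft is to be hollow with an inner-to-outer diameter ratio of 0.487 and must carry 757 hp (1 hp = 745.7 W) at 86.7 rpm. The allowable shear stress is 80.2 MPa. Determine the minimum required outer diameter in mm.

ω = 2π·86.7/60 = 9.079 rad/s, so T = P/ω = 757×745.7 / 9.079 = 62170 N·m.
For a hollow shaft with d_i/d_o = 0.487: τ_max = 16T/(π d_o³ (1−k⁴)), so d_o = [16T/(π τ_allow (1−k⁴))]^(1/3) = [16·62170/(π·8.02×10^7·0.9438)]^(1/3) = 0.1611 m.

161 mm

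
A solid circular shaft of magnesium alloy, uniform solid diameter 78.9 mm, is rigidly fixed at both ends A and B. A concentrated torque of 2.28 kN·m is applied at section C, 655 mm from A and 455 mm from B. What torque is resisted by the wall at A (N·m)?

With uniform GJ and both ends fixed, compatibility θ_AC = θ_CB gives T_A·a = T_B·b, together with T_A + T_B = T₀.
T_A = T₀·b/(a+b) = 2280·455/1110 = 934.6 N·m; T_B = 1345 N·m.

935 N·m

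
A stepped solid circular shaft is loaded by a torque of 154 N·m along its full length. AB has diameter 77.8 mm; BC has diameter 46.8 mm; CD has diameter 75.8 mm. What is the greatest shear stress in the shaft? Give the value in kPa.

7650 kPa

Under the same torque, τ_max = 16T/(πd³) is largest where d is smallest — segment BC (d = 46.8 mm).
τ_max = 16·154.0/(π·(0.0468)³) = 7.652×10^6 Pa.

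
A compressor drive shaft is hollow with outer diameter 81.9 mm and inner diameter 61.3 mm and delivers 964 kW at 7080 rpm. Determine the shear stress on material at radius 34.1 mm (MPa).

ω = 2π·7080/60 = 741.4 rad/s, so T = P/ω = 964×10³ / 741.4 = 1300 N·m.
J = π(d_o⁴ − d_i⁴)/32 = π(0.0819⁴ − 0.0613⁴)/32 = 3.031×10^-6 m⁴.
Shear stress varies linearly with radius: τ = T·r/J = 1300 × 0.0341 / 3.031×10^-6 = 1.463×10^7 Pa.

14.6 MPa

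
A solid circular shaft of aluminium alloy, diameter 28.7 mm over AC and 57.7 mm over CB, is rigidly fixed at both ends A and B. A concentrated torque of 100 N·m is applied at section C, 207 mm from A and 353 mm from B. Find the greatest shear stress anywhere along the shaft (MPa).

2.40 MPa

Compatibility: T_A·a/J_AC = T_B·b/J_CB with T_A + T_B = T₀.
J_AC = 6.66×10^-8 m⁴, J_CB = 1.09×10^-6 m⁴, so T_A = T₀·(J_AC/a)/((J_AC/a)+(J_CB/b)) = 9.452 N·m, T_B = 90.55 N·m.
τ in each portion: τ_AC = 2.04×10^6 Pa, τ_CB = 2.40×10^6 Pa; maximum is in CB.
τ_max = T_CB·r/J = 90.55·0.0289/1.09×10^-6 = 2.401×10^6 Pa.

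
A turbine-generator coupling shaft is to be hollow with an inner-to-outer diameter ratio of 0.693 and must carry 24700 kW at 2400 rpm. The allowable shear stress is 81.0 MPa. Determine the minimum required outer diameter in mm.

ω = 2π·2400/60 = 251.3 rad/s, so T = P/ω = 24700×10³ / 251.3 = 98280 N·m.
For a hollow shaft with d_i/d_o = 0.693: τ_max = 16T/(π d_o³ (1−k⁴)), so d_o = [16T/(π τ_allow (1−k⁴))]^(1/3) = [16·98280/(π·8.10×10^7·0.7694)]^(1/3) = 0.2003 m.

200 mm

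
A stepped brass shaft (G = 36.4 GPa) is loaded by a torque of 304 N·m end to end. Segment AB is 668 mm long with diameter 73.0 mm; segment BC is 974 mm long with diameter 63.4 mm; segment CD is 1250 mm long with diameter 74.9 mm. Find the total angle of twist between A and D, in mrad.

10.5 mrad

J_AB = π(0.0730)⁴/32 = 2.79×10^-6 m⁴; J_BC = π(0.0634)⁴/32 = 1.59×10^-6 m⁴; J_CD = π(0.0749)⁴/32 = 3.09×10^-6 m⁴.
θ = (T/G)·Σ L_i/J_i = (304.0/36.4×10⁹)·(0.668/2.79×10^-6 + 0.974/1.59×10^-6 + 1.25/3.09×10^-6) = 0.01051 rad.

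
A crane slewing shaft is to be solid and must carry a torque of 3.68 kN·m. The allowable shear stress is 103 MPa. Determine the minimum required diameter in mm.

For a solid shaft τ_max = 16T/(πd³), so d = (16T/(π τ_allow))^(1/3) = (16·3680/(π·1.03×10^8))^(1/3) = 0.05667 m.

56.7 mm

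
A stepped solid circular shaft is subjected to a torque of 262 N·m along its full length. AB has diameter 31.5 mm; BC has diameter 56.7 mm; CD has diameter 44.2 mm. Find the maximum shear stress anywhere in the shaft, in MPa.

Under the same torque, τ_max = 16T/(πd³) is largest where d is smallest — segment AB (d = 31.5 mm).
τ_max = 16·262.0/(π·(0.0315)³) = 4.269×10^7 Pa.

42.7 MPa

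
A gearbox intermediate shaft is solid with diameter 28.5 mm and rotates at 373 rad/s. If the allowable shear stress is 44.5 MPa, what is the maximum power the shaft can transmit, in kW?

75.4 kW

J = πd⁴/32 = π(0.0285)⁴/32 = 6.477×10^-8 m⁴.
T_max = τ_allow·J/r = 4.45×10^7 × 6.477×10^-8 / 0.0143 = 202.3 N·m.
ω = 373 rad/s, so P_max = T_max·ω = 7.545×10^4 W.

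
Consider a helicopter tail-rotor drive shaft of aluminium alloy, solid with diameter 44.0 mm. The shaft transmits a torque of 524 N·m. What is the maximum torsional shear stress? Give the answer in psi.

J = πd⁴/32 = π(0.0440)⁴/32 = 3.680×10^-7 m⁴.
τ_max = T·r/J = 524.0 × 0.0220 / 3.680×10^-7 = 3.133×10^7 Pa.

4540 psi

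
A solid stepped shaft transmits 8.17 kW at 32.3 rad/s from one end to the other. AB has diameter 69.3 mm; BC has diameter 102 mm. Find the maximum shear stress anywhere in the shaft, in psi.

ω = 32.3 rad/s, so T = P/ω = 8.17×10³ / 32.30 = 252.9 N·m.
Under the same torque, τ_max = 16T/(πd³) is largest where d is smallest — segment AB (d = 69.3 mm).
τ_max = 16·252.9/(π·(0.0693)³) = 3.871×10^6 Pa.

561 psi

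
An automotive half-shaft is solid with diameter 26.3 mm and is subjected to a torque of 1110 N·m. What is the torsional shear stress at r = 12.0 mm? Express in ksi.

J = πd⁴/32 = π(0.0263)⁴/32 = 4.697×10^-8 m⁴.
Shear stress varies linearly with radius: τ = T·r/J = 1110 × 0.0120 / 4.697×10^-8 = 2.836×10^8 Pa.

41.1 ksi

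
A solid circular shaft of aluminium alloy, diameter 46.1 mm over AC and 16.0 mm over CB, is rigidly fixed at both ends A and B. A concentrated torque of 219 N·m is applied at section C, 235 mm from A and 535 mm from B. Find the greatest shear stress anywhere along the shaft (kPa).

Compatibility: T_A·a/J_AC = T_B·b/J_CB with T_A + T_B = T₀.
J_AC = 4.43×10^-7 m⁴, J_CB = 6.43×10^-9 m⁴, so T_A = T₀·(J_AC/a)/((J_AC/a)+(J_CB/b)) = 217.6 N·m, T_B = 1.387 N·m.
τ in each portion: τ_AC = 1.13×10^7 Pa, τ_CB = 1.72×10^6 Pa; maximum is in AC.
τ_max = T_AC·r/J = 217.6·0.0231/4.43×10^-7 = 1.131×10^7 Pa.

11300 kPa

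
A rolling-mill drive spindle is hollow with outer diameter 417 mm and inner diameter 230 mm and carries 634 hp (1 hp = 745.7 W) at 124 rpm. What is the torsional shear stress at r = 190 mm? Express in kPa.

2570 kPa

ω = 2π·124/60 = 12.99 rad/s, so T = P/ω = 634×745.7 / 12.99 = 36410 N·m.
J = π(d_o⁴ − d_i⁴)/32 = π(0.417⁴ − 0.230⁴)/32 = 2.694×10^-3 m⁴.
Shear stress varies linearly with radius: τ = T·r/J = 36410 × 0.190 / 2.694×10^-3 = 2.568×10^6 Pa.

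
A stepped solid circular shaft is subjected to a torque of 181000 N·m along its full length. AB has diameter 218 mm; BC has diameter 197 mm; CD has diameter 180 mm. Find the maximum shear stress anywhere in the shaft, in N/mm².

158 N/mm²

Under the same torque, τ_max = 16T/(πd³) is largest where d is smallest — segment CD (d = 180 mm).
τ_max = 16·181000/(π·(0.180)³) = 1.581×10^8 Pa.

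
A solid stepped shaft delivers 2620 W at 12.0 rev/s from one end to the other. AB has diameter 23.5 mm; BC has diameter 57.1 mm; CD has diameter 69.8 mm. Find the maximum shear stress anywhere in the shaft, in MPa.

ω = 2π·12.0 = 75.40 rad/s, so T = P/ω = 2620 / 75.40 = 34.75 N·m.
Under the same torque, τ_max = 16T/(πd³) is largest where d is smallest — segment AB (d = 23.5 mm).
τ_max = 16·34.75/(π·(0.0235)³) = 1.364×10^7 Pa.

13.6 MPa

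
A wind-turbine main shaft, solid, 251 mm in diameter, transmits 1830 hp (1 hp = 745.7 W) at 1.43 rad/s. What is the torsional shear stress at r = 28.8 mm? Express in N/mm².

70.5 N/mm²

ω = 1.43 rad/s, so T = P/ω = 1830×745.7 / 1.430 = 954300 N·m.
J = πd⁴/32 = π(0.251)⁴/32 = 3.897×10^-4 m⁴.
Shear stress varies linearly with radius: τ = T·r/J = 954300 × 0.0288 / 3.897×10^-4 = 7.053×10^7 Pa.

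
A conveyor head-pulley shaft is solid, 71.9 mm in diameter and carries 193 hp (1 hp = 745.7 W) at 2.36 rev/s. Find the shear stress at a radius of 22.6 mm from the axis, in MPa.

83.6 MPa

ω = 2π·2.36 = 14.83 rad/s, so T = P/ω = 193×745.7 / 14.83 = 9706 N·m.
J = πd⁴/32 = π(0.0719)⁴/32 = 2.624×10^-6 m⁴.
Shear stress varies linearly with radius: τ = T·r/J = 9706 × 0.0226 / 2.624×10^-6 = 8.360×10^7 Pa.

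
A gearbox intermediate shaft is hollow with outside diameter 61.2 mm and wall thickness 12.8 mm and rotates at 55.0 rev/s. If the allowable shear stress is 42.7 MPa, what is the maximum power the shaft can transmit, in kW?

588 kW

J = π(d_o⁴ − d_i⁴)/32 = π(0.0612⁴ − 0.0356⁴)/32 = 1.220×10^-6 m⁴.
T_max = τ_allow·J/r = 4.27×10^7 × 1.220×10^-6 / 0.0306 = 1702 N·m.
ω = 2π·55.0 = 345.6 rad/s, so P_max = T_max·ω = 5.881×10^5 W.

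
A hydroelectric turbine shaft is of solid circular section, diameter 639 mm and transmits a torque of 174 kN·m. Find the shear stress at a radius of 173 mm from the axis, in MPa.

1.84 MPa

J = πd⁴/32 = π(0.639)⁴/32 = 0.01637 m⁴.
Shear stress varies linearly with radius: τ = T·r/J = 174000 × 0.173 / 0.01637 = 1.839×10^6 Pa.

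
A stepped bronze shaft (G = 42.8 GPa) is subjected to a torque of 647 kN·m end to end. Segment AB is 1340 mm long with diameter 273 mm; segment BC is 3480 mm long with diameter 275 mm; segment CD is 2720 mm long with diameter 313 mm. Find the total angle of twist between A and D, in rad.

J_AB = π(0.273)⁴/32 = 5.45×10^-4 m⁴; J_BC = π(0.275)⁴/32 = 5.61×10^-4 m⁴; J_CD = π(0.313)⁴/32 = 9.42×10^-4 m⁴.
θ = (T/G)·Σ L_i/J_i = (647000/42.8×10⁹)·(1.34/5.45×10^-4 + 3.48/5.61×10^-4 + 2.72/9.42×10^-4) = 0.1745 rad.

0.174 rad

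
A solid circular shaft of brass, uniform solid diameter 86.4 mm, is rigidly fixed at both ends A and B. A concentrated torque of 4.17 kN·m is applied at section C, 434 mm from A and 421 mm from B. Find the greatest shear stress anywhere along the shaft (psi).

With uniform GJ and both ends fixed, compatibility θ_AC = θ_CB gives T_A·a = T_B·b, together with T_A + T_B = T₀.
T_A = T₀·b/(a+b) = 4170·421/855.0 = 2053 N·m; T_B = 2117 N·m.
τ in each portion: τ_AC = 1.62×10^7 Pa, τ_CB = 1.67×10^7 Pa; maximum is in CB.
τ_max = T_CB·r/J = 2117·0.0432/5.47×10^-6 = 1.671×10^7 Pa.

2420 psi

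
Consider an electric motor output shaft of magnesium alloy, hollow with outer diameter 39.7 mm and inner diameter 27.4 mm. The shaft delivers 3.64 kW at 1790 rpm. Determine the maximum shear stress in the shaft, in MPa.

ω = 2π·1790/60 = 187.4 rad/s, so T = P/ω = 3.64×10³ / 187.4 = 19.42 N·m.
J = π(d_o⁴ − d_i⁴)/32 = π(0.0397⁴ − 0.0274⁴)/32 = 1.885×10^-7 m⁴.
τ_max = T·r/J = 19.42 × 0.0199 / 1.885×10^-7 = 2.044×10^6 Pa.

2.04 MPa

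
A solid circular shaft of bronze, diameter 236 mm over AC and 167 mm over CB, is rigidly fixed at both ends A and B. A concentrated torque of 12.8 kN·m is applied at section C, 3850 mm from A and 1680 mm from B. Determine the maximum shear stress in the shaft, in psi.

Compatibility: T_A·a/J_AC = T_B·b/J_CB with T_A + T_B = T₀.
J_AC = 3.05×10^-4 m⁴, J_CB = 7.64×10^-5 m⁴, so T_A = T₀·(J_AC/a)/((J_AC/a)+(J_CB/b)) = 8129 N·m, T_B = 4671 N·m.
τ in each portion: τ_AC = 3.15×10^6 Pa, τ_CB = 5.11×10^6 Pa; maximum is in CB.
τ_max = T_CB·r/J = 4671·0.0835/7.64×10^-5 = 5.108×10^6 Pa.

741 psi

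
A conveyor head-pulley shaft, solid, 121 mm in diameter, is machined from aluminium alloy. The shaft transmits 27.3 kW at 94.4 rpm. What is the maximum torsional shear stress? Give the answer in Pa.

7.94e6 Pa

ω = 2π·94.4/60 = 9.886 rad/s, so T = P/ω = 27.3×10³ / 9.886 = 2762 N·m.
J = πd⁴/32 = π(0.121)⁴/32 = 2.104×10^-5 m⁴.
τ_max = T·r/J = 2762 × 0.0605 / 2.104×10^-5 = 7.939×10^6 Pa.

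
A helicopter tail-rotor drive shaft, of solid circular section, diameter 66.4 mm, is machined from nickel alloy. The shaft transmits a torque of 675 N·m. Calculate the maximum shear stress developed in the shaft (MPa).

J = πd⁴/32 = π(0.0664)⁴/32 = 1.908×10^-6 m⁴.
τ_max = T·r/J = 675.0 × 0.0332 / 1.908×10^-6 = 1.174×10^7 Pa.

11.7 MPa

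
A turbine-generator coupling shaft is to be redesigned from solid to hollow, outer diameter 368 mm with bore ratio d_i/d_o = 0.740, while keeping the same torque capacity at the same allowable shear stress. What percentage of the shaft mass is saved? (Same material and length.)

42.6 %

Equal τ_max and T ⇒ the solid shaft needs d_s³ = d_o³(1−k⁴), so d_s = 368·(1−0.740⁴)^(1/3) = 326.8 mm.
Area ratio A_h/A_s = d_o²(1−k²)/d_s² = (1−k²)/(1−k⁴)^(2/3) = 0.5738.
Mass saving = 1 − 0.5738 = 42.6 %.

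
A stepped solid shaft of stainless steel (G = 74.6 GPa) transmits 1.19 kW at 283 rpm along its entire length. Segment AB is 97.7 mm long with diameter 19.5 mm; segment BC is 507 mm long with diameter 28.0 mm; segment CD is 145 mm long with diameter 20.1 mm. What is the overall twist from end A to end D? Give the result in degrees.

0.750°

ω = 2π·283/60 = 29.64 rad/s, so T = P/ω = 1.19×10³ / 29.64 = 40.15 N·m.
J_AB = π(0.0195)⁴/32 = 1.42×10^-8 m⁴; J_BC = π(0.0280)⁴/32 = 6.03×10^-8 m⁴; J_CD = π(0.0201)⁴/32 = 1.60×10^-8 m⁴.
θ = (T/G)·Σ L_i/J_i = (40.15/74.6×10⁹)·(0.0977/1.42×10^-8 + 0.507/6.03×10^-8 + 0.145/1.60×10^-8) = 0.01310 rad.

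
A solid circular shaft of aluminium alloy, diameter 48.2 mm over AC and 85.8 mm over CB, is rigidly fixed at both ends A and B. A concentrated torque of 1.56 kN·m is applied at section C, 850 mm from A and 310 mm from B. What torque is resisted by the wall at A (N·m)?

Compatibility: T_A·a/J_AC = T_B·b/J_CB with T_A + T_B = T₀.
J_AC = 5.30×10^-7 m⁴, J_CB = 5.32×10^-6 m⁴, so T_A = T₀·(J_AC/a)/((J_AC/a)+(J_CB/b)) = 54.68 N·m, T_B = 1505 N·m.

54.7 N·m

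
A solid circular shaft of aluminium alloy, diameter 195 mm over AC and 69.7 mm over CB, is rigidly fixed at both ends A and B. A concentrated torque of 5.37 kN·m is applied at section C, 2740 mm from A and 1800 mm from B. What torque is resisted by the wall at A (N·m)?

Compatibility: T_A·a/J_AC = T_B·b/J_CB with T_A + T_B = T₀.
J_AC = 1.42×10^-4 m⁴, J_CB = 2.32×10^-6 m⁴, so T_A = T₀·(J_AC/a)/((J_AC/a)+(J_CB/b)) = 5240 N·m, T_B = 130.2 N·m.

5240 N·m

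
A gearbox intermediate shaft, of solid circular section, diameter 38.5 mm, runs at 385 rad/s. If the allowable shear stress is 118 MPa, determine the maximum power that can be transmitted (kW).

509 kW

J = πd⁴/32 = π(0.0385)⁴/32 = 2.157×10^-7 m⁴.
T_max = τ_allow·J/r = 1.18×10^8 × 2.157×10^-7 / 0.0192 = 1322 N·m.
ω = 385 rad/s, so P_max = T_max·ω = 5.090×10^5 W.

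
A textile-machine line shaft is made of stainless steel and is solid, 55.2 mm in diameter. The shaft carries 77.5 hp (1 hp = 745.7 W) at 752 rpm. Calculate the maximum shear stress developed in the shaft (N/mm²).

22.2 N/mm²

ω = 2π·752/60 = 78.75 rad/s, so T = P/ω = 77.5×745.7 / 78.75 = 733.9 N·m.
J = πd⁴/32 = π(0.0552)⁴/32 = 9.115×10^-7 m⁴.
τ_max = T·r/J = 733.9 × 0.0276 / 9.115×10^-7 = 2.222×10^7 Pa.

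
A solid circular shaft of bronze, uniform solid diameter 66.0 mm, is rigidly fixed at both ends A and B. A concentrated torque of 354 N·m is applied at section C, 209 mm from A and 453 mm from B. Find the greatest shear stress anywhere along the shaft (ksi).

With uniform GJ and both ends fixed, compatibility θ_AC = θ_CB gives T_A·a = T_B·b, together with T_A + T_B = T₀.
T_A = T₀·b/(a+b) = 354.0·453/662.0 = 242.2 N·m; T_B = 111.8 N·m.
τ in each portion: τ_AC = 4.29×10^6 Pa, τ_CB = 1.98×10^6 Pa; maximum is in AC.
τ_max = T_AC·r/J = 242.2·0.0330/1.86×10^-6 = 4.291×10^6 Pa.

0.622 ksi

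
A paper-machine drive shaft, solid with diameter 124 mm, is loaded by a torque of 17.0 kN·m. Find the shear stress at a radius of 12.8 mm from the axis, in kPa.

9380 kPa

J = πd⁴/32 = π(0.124)⁴/32 = 2.321×10^-5 m⁴.
Shear stress varies linearly with radius: τ = T·r/J = 17000 × 0.0128 / 2.321×10^-5 = 9.375×10^6 Pa.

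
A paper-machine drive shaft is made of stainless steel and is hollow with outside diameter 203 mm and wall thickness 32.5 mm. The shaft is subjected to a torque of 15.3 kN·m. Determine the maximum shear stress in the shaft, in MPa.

11.8 MPa

J = π(d_o⁴ − d_i⁴)/32 = π(0.203⁴ − 0.138⁴)/32 = 1.311×10^-4 m⁴.
τ_max = T·r/J = 15300 × 0.102 / 1.311×10^-4 = 1.184×10^7 Pa.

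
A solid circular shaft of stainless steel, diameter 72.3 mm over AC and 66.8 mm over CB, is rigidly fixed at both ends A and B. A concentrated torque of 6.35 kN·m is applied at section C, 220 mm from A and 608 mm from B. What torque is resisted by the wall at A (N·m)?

5030 N·m

Compatibility: T_A·a/J_AC = T_B·b/J_CB with T_A + T_B = T₀.
J_AC = 2.68×10^-6 m⁴, J_CB = 1.95×10^-6 m⁴, so T_A = T₀·(J_AC/a)/((J_AC/a)+(J_CB/b)) = 5025 N·m, T_B = 1325 N·m.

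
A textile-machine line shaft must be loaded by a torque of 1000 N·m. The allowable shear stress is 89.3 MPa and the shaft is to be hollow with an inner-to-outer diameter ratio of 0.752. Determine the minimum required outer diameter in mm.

For a hollow shaft with d_i/d_o = 0.752: τ_max = 16T/(π d_o³ (1−k⁴)), so d_o = [16T/(π τ_allow (1−k⁴))]^(1/3) = [16·1000/(π·8.93×10^7·0.6802)]^(1/3) = 0.04377 m.

43.8 mm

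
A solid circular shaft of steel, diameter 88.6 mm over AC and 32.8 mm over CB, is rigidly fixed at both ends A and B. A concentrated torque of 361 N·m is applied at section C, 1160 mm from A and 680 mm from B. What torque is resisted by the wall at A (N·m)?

350 N·m

Compatibility: T_A·a/J_AC = T_B·b/J_CB with T_A + T_B = T₀.
J_AC = 6.05×10^-6 m⁴, J_CB = 1.14×10^-7 m⁴, so T_A = T₀·(J_AC/a)/((J_AC/a)+(J_CB/b)) = 349.8 N·m, T_B = 11.21 N·m.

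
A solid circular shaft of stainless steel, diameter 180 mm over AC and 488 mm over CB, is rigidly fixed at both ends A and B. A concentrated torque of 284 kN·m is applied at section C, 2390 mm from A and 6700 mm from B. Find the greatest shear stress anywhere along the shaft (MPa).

12.2 MPa

Compatibility: T_A·a/J_AC = T_B·b/J_CB with T_A + T_B = T₀.
J_AC = 1.03×10^-4 m⁴, J_CB = 5.57×10^-3 m⁴, so T_A = T₀·(J_AC/a)/((J_AC/a)+(J_CB/b)) = 14010 N·m, T_B = 270000 N·m.
τ in each portion: τ_AC = 1.22×10^7 Pa, τ_CB = 1.18×10^7 Pa; maximum is in AC.
τ_max = T_AC·r/J = 14010·0.0900/1.03×10^-4 = 1.223×10^7 Pa.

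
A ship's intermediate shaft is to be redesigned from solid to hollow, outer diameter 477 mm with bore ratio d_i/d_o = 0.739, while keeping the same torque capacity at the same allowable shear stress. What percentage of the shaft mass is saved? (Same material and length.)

42.5 %

Equal τ_max and T ⇒ the solid shaft needs d_s³ = d_o³(1−k⁴), so d_s = 477·(1−0.739⁴)^(1/3) = 423.9 mm.
Area ratio A_h/A_s = d_o²(1−k²)/d_s² = (1−k²)/(1−k⁴)^(2/3) = 0.5748.
Mass saving = 1 − 0.5748 = 42.5 %.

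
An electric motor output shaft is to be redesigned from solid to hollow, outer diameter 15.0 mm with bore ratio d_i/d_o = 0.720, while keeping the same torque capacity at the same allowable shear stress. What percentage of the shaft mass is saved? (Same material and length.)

40.7 %

Equal τ_max and T ⇒ the solid shaft needs d_s³ = d_o³(1−k⁴), so d_s = 15.0·(1−0.720⁴)^(1/3) = 13.51 mm.
Area ratio A_h/A_s = d_o²(1−k²)/d_s² = (1−k²)/(1−k⁴)^(2/3) = 0.5933.
Mass saving = 1 − 0.5933 = 40.7 %.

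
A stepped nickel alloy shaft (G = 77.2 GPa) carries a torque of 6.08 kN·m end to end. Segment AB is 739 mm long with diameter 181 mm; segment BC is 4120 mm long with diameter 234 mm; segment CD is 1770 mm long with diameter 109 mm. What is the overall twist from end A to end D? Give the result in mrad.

11.7 mrad

J_AB = π(0.181)⁴/32 = 1.05×10^-4 m⁴; J_BC = π(0.234)⁴/32 = 2.94×10^-4 m⁴; J_CD = π(0.109)⁴/32 = 1.39×10^-5 m⁴.
θ = (T/G)·Σ L_i/J_i = (6080/77.2×10⁹)·(0.739/1.05×10^-4 + 4.12/2.94×10^-4 + 1.77/1.39×10^-5) = 0.01171 rad.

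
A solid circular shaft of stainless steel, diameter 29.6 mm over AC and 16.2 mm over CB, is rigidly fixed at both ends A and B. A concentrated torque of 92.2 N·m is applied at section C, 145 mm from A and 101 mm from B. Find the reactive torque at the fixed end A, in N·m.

81.7 N·m

Compatibility: T_A·a/J_AC = T_B·b/J_CB with T_A + T_B = T₀.
J_AC = 7.54×10^-8 m⁴, J_CB = 6.76×10^-9 m⁴, so T_A = T₀·(J_AC/a)/((J_AC/a)+(J_CB/b)) = 81.68 N·m, T_B = 10.52 N·m.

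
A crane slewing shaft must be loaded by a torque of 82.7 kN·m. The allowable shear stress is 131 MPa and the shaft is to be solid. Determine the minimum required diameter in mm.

For a solid shaft τ_max = 16T/(πd³), so d = (16T/(π τ_allow))^(1/3) = (16·82700/(π·1.31×10^8))^(1/3) = 0.1476 m.

148 mm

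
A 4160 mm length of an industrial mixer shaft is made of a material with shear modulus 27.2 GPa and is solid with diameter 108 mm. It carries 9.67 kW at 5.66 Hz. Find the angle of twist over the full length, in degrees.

0.178°

ω = 2π·5.66 = 35.56 rad/s, so T = P/ω = 9.67×10³ / 35.56 = 271.9 N·m.
J = πd⁴/32 = π(0.108)⁴/32 = 1.336×10^-5 m⁴.
θ = T·L/(G·J) = 271.9 × 4.16 / (27.2×10⁹ × 1.336×10^-5) = 3.114×10^-3 rad.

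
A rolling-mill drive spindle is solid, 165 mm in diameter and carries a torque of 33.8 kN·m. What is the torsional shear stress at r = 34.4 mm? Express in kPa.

J = πd⁴/32 = π(0.165)⁴/32 = 7.277×10^-5 m⁴.
Shear stress varies linearly with radius: τ = T·r/J = 33800 × 0.0344 / 7.277×10^-5 = 1.598×10^7 Pa.

16000 kPa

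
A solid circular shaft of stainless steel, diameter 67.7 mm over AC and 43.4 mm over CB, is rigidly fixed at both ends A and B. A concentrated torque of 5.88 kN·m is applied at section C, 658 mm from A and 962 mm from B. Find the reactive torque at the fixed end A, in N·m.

Compatibility: T_A·a/J_AC = T_B·b/J_CB with T_A + T_B = T₀.
J_AC = 2.06×10^-6 m⁴, J_CB = 3.48×10^-7 m⁴, so T_A = T₀·(J_AC/a)/((J_AC/a)+(J_CB/b)) = 5271 N·m, T_B = 608.9 N·m.

5270 N·m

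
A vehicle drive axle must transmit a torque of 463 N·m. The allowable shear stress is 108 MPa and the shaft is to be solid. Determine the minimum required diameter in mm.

For a solid shaft τ_max = 16T/(πd³), so d = (16T/(π τ_allow))^(1/3) = (16·463.0/(π·1.08×10^8))^(1/3) = 0.02795 m.

27.9 mm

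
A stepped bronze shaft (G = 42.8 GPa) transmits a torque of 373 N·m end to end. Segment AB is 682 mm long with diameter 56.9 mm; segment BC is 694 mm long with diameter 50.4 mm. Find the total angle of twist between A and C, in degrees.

J_AB = π(0.0569)⁴/32 = 1.03×10^-6 m⁴; J_BC = π(0.0504)⁴/32 = 6.33×10^-7 m⁴.
θ = (T/G)·Σ L_i/J_i = (373.0/42.8×10⁹)·(0.682/1.03×10^-6 + 0.694/6.33×10^-7) = 0.01532 rad.

0.878°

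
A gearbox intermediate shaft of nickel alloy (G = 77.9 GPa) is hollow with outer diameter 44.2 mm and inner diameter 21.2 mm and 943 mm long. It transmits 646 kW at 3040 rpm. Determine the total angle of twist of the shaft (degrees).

ω = 2π·3040/60 = 318.3 rad/s, so T = P/ω = 646×10³ / 318.3 = 2029 N·m.
J = π(d_o⁴ − d_i⁴)/32 = π(0.0442⁴ − 0.0212⁴)/32 = 3.549×10^-7 m⁴.
θ = T·L/(G·J) = 2029 × 0.943 / (77.9×10⁹ × 3.549×10^-7) = 0.06922 rad.

3.97°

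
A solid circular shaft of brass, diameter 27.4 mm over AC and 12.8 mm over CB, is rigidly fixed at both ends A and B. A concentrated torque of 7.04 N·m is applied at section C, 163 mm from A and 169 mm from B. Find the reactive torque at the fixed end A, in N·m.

6.73 N·m

Compatibility: T_A·a/J_AC = T_B·b/J_CB with T_A + T_B = T₀.
J_AC = 5.53×10^-8 m⁴, J_CB = 2.64×10^-9 m⁴, so T_A = T₀·(J_AC/a)/((J_AC/a)+(J_CB/b)) = 6.731 N·m, T_B = 0.3092 N·m.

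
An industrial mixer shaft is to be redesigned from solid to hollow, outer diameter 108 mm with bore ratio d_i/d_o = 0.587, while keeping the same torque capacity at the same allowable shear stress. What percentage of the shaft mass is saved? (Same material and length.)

Equal τ_max and T ⇒ the solid shaft needs d_s³ = d_o³(1−k⁴), so d_s = 108·(1−0.587⁴)^(1/3) = 103.5 mm.
Area ratio A_h/A_s = d_o²(1−k²)/d_s² = (1−k²)/(1−k⁴)^(2/3) = 0.7131.
Mass saving = 1 − 0.7131 = 28.7 %.

28.7 %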